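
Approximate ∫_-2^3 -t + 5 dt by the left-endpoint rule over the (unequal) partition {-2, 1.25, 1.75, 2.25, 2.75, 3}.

Subinterval widths: 3.25, 0.5, 0.5, 0.5, 0.25.
Left endpoints: -2, 1.25, 1.75, 2.25, 2.75.
f(-2) = 7, f(1.25) = 3.75, f(1.75) = 3.25, f(2.25) = 2.75, f(2.75) = 2.25.
Sum = Σ Δt_i · f(t_i).
Sum = 28.1875.

28.1875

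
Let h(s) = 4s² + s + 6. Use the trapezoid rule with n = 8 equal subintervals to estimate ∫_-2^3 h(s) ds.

80.46875

Δs = (3 − (-2))/8 = 0.625.
h(-2) = 20, h(-1.375) = 12.1875, h(-0.75) = 7.5, h(-0.125) = 5.9375, h(0.5) = 7.5, h(1.125) = 12.1875, h(1.75) = 20, h(2.375) = 30.9375, h(3) = 45.
T_8 = (Δs/2)·[h(s_0) + 2h(s_1) + ... + 2h(s_{7}) + h(s_8)].
Sum = 80.46875.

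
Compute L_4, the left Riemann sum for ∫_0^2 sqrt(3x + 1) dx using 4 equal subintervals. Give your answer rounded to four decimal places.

3.4632

Δx = (2 − 0)/4 = 0.5.
Left endpoints: 0, 0.5, 1, 1.5.
f(0) ≈ 1.0000, f(0.5) ≈ 1.5811, f(1) ≈ 2.0000, f(1.5) ≈ 2.3452.
Sum = Δx · [f(0) + f(0.5) + f(1) + f(1.5)].
Sum ≈ 3.4632.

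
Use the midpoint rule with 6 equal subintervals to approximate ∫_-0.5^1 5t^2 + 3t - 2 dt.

-0.0390625

Δt = (1 − (-0.5))/6 = 0.25.
Midpoints: -0.375, -0.125, 0.125, 0.375, 0.625, 0.875.
f(-0.375) = -2.421875, f(-0.125) = -2.296875, f(0.125) = -1.546875, f(0.375) = -0.171875, f(0.625) = 1.828125, f(0.875) = 4.453125.
Sum = Δt · [f(-0.375) + f(-0.125) + f(0.125) + ...].
Sum = -0.0390625.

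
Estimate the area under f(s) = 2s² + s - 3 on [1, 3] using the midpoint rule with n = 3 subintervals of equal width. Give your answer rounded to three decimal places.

Δs = (3 − 1)/3 = 2/3.
Midpoints: 4/3, 2, 8/3.
f(4/3) = 17/9, f(2) = 7, f(8/3) = 125/9.
Sum = Δs · [f(4/3) + f(2) + f(8/3)].
Sum ≈ 15.185.

15.185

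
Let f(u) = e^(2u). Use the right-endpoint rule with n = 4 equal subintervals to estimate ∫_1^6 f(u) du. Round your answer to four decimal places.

221626.4607

Δu = (6 − 1)/4 = 1.25.
Right endpoints: 2.25, 3.5, 4.75, 6.
f(2.25) ≈ 90.0171, f(3.5) ≈ 1096.6332, f(4.75) ≈ 13359.7268, f(6) ≈ 162754.7914.
Sum = Δu · [f(2.25) + f(3.5) + f(4.75) + f(6)].
Sum ≈ 221626.4607.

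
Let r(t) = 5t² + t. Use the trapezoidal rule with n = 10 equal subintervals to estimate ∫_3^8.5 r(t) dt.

1011.553125

Δt = (8.5 − 3)/10 = 0.55.
r(3) = 48, r(3.55) = 66.5625, r(4.1) = 88.15, r(4.65) = 112.7625, r(5.2) = 140.4, r(5.75) = 171.0625, r(6.3) = 204.75, r(6.85) = 241.4625, r(7.4) = 281.2, r(7.95) = 323.9625, r(8.5) = 369.75.
T_10 = (Δt/2)·[r(t_0) + 2r(t_1) + ... + 2r(t_{9}) + r(t_10)].
Sum = 1011.553125.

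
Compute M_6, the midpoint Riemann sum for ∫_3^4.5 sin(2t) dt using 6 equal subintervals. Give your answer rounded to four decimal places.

Δt = (4.5 − 3)/6 = 0.25.
Midpoints: 3.125, 3.375, 3.625, 3.875, 4.125, 4.375.
f(3.125) ≈ -0.0332, f(3.375) ≈ 0.4500, f(3.625) ≈ 0.8231, f(3.875) ≈ 0.9946, f(4.125) ≈ 0.9226, f(4.375) ≈ 0.6247.
Sum = Δt · [f(3.125) + f(3.375) + f(3.625) + ...].
Sum ≈ 0.9455.

0.9455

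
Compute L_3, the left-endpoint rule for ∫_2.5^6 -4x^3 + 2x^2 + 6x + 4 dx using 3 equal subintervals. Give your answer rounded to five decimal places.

-638.42593

Δx = (6 − 2.5)/3 = 7/6.
Left endpoints: 2.5, 11/3, 29/6.
f(2.5) = -31, f(11/3) = -3896/27, f(29/6) = -10042/27.
Sum = Δx · [f(2.5) + f(11/3) + f(29/6)].
Sum ≈ -638.42593.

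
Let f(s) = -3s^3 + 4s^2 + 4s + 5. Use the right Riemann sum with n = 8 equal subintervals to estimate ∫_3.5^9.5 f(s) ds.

-5545.21875

Δs = (9.5 − 3.5)/8 = 0.75.
Right endpoints: 4.25, 5, 5.75, 6.5, 7.25, 8, 8.75, 9.5.
f(4.25) = -136.046875, f(5) = -250, f(5.75) = -410.078125, f(6.5) = -623.875, f(7.25) = -898.984375, f(8) = -1243, f(8.75) = -1663.515625, f(9.5) = -2168.125.
Sum = Δs · [f(4.25) + f(5) + f(5.75) + ...].
Sum = -5545.21875.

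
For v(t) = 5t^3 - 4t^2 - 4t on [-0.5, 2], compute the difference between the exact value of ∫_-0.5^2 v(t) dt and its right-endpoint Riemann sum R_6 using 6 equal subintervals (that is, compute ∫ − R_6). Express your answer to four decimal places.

Exact integral: ∫_-0.5^2 v(t) dt ≈ 1.588542.
R_6 ≈ 5.368200.
Error ≈ 1.588542 − 5.368200 ≈ -3.7797.

-3.7797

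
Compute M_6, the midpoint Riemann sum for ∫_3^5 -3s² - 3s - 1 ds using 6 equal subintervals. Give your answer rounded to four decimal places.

Δs = (5 − 3)/6 = 1/3.
Midpoints: 19/6, 3.5, 23/6, 25/6, 4.5, 29/6.
f(19/6) = -487/12, f(3.5) = -48.25, f(23/6) = -679/12, f(25/6) = -787/12, f(4.5) = -75.25, f(29/6) = -1027/12.
Sum = Δs · [f(19/6) + f(3.5) + f(23/6) + ...].
Sum ≈ -123.9444.

-123.9444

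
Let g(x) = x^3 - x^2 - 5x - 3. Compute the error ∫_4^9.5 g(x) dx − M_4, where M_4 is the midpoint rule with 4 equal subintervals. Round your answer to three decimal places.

Exact integral: ∫_4^9.5 g(x) dx ≈ 1505.68229.
M_4 ≈ 1489.00146.
Error ≈ 1505.68229 − 1489.00146 ≈ 16.681.

16.681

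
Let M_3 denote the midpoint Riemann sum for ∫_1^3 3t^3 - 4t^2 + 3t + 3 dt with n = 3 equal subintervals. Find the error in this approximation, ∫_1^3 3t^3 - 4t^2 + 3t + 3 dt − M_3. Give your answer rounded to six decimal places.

1.037037

Exact integral: ∫_1^3 f(t) dt ≈ 43.33333333.
M_3 ≈ 42.29629630.
Error ≈ 43.33333333 − 42.29629630 ≈ 1.037037.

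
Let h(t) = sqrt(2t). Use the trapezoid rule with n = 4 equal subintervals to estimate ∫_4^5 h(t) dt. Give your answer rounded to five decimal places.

Δt = (5 − 4)/4 = 0.25.
h(4) ≈ 2.82843, h(4.25) ≈ 2.91548, h(4.5) ≈ 3.00000, h(4.75) ≈ 3.08221, h(5) ≈ 3.16228.
T_4 = (Δt/2)·[h(t_0) + 2h(t_1) + 2h(t_2) + 2h(t_3) + h(t_4)].
Sum ≈ 2.99826.

2.99826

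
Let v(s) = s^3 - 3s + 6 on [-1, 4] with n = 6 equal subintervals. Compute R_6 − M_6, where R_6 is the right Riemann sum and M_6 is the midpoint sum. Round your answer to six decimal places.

R_6 = 94.6875.
M_6 ≈ 69.94791667.
R_6 − M_6 ≈ 24.739583.

24.739583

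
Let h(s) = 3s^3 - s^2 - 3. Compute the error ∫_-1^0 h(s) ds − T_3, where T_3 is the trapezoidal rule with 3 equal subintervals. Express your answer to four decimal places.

0.1019

Exact integral: ∫_-1^0 h(s) ds ≈ -4.083333.
T_3 ≈ -4.185185.
Error ≈ -4.083333 − (-4.185185) ≈ 0.1019.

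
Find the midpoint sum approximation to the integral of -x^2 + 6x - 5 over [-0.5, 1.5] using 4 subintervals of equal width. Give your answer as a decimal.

Δx = (1.5 − (-0.5))/4 = 0.5.
Midpoints: -0.25, 0.25, 0.75, 1.25.
f(-0.25) = -6.5625, f(0.25) = -3.5625, f(0.75) = -1.0625, f(1.25) = 0.9375.
Sum = Δx · [f(-0.25) + f(0.25) + f(0.75) + f(1.25)].
Sum = -5.125.

-5.125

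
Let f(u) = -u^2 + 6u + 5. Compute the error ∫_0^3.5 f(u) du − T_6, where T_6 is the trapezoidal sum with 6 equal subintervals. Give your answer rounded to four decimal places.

0.1985

Exact integral: ∫_0^3.5 f(u) du ≈ 39.958333.
T_6 ≈ 39.759838.
Error ≈ 39.958333 − 39.759838 ≈ 0.1985.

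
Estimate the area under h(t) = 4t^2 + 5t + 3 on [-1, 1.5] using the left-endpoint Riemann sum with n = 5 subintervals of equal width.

12.5

Δt = (1.5 − (-1))/5 = 0.5.
Left endpoints: -1, -0.5, 0, 0.5, 1.
h(-1) = 2, h(-0.5) = 1.5, h(0) = 3, h(0.5) = 6.5, h(1) = 12.
Sum = Δt · [h(-1) + h(-0.5) + h(0) + h(0.5) + h(1)].
Sum = 12.5.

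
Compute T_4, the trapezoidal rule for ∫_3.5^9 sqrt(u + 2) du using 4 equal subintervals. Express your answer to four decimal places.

15.7130

Δu = (9 − 3.5)/4 = 1.375.
f(3.5) ≈ 2.3452, f(4.875) ≈ 2.6220, f(6.25) ≈ 2.8723, f(7.625) ≈ 3.1024, f(9) ≈ 3.3166.
T_4 = (Δu/2)·[f(u_0) + 2f(u_1) + 2f(u_2) + 2f(u_3) + f(u_4)].
Sum ≈ 15.7130.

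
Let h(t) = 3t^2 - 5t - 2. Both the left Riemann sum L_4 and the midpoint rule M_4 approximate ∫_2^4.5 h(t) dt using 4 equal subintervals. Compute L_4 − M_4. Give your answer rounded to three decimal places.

L_4 = 26.66015625.
M_4 ≈ 37.25586.
L_4 − M_4 ≈ -10.596.

-10.596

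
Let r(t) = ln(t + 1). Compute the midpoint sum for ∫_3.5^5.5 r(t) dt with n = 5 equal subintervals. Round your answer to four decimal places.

Δt = (5.5 − 3.5)/5 = 0.4.
Midpoints: 3.7, 4.1, 4.5, 4.9, 5.3.
r(3.7) ≈ 1.5476, r(4.1) ≈ 1.6292, r(4.5) ≈ 1.7047, r(4.9) ≈ 1.7750, r(5.3) ≈ 1.8405.
Sum = Δt · [r(3.7) + r(4.1) + r(4.5) + r(4.9) + r(5.3)].
Sum ≈ 3.3988.

3.3988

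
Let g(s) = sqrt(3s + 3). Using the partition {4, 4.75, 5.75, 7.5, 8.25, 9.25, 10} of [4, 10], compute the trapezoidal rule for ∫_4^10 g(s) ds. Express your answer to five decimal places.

29.20188

Subinterval widths: 0.75, 1, 1.75, 0.75, 1, 0.75.
g(4) ≈ 3.87298, g(4.75) ≈ 4.15331, g(5.75) ≈ 4.50000, g(7.5) ≈ 5.04975, g(8.25) ≈ 5.26783, g(9.25) ≈ 5.54527, g(10) ≈ 5.74456.
On each subinterval the trapezoid contributes (Δs_i/2)·[g(s_{i-1}) + g(s_i)].
Sum ≈ 29.20188.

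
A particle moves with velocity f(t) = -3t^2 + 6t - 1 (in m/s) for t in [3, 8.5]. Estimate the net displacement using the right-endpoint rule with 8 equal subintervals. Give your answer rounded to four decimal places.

Δt = (8.5 − 3)/8 = 0.6875.
Right endpoints: 3.6875, 4.375, 5.0625, 5.75, 6.4375, 7.125, 7.8125, 8.5.
f(3.6875) = -19.66796875, f(4.375) = -32.171875, f(5.0625) = -47.51171875, f(5.75) = -65.6875, f(6.4375) = -86.69921875, f(7.125) = -110.546875, f(7.8125) = -137.23046875, f(8.5) = -166.75.
Sum = Δt · [f(3.6875) + f(4.375) + f(5.0625) + ...].
Sum ≈ -458.0576.

-458.0576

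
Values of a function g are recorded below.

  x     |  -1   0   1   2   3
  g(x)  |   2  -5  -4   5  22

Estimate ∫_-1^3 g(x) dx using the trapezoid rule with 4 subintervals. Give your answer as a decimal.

8

Δx = 1.
T_4 = (1/2)·[2 + 2·(-5) + 2·(-4) + 2·5 + 22] = 8.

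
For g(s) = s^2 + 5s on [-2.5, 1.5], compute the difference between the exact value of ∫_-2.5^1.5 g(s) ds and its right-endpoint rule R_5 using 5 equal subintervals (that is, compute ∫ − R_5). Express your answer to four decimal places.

Exact integral: ∫_-2.5^1.5 g(s) ds ≈ -3.666667.
R_5 = 3.16.
Error ≈ -3.666667 − 3.16 ≈ -6.8267.

-6.8267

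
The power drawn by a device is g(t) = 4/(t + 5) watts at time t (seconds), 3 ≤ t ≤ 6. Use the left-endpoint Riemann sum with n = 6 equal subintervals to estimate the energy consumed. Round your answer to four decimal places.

Δt = (6 − 3)/6 = 0.5.
Left endpoints: 3, 3.5, 4, 4.5, 5, 5.5.
g(3) = 0.5, g(3.5) = 8/17, g(4) = 4/9, g(4.5) = 8/19, g(5) = 0.4, g(5.5) = 8/21.
Sum = Δt · [g(3) + g(3.5) + g(4) + ...].
Sum ≈ 1.3085.

1.3085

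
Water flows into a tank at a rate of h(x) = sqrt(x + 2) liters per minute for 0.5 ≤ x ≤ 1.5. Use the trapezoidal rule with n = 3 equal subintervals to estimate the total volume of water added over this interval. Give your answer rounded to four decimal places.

Δx = (1.5 − 0.5)/3 = 1/3.
h(0.5) ≈ 1.5811, h(5/6) ≈ 1.6833, h(7/6) ≈ 1.7795, h(1.5) ≈ 1.8708.
T_3 = (Δx/2)·[h(x_0) + 2h(x_1) + 2h(x_2) + h(x_3)].
Sum ≈ 1.7296.

1.7296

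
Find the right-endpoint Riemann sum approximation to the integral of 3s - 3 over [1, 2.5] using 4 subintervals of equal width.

4.21875

Δs = (2.5 − 1)/4 = 0.375.
Right endpoints: 1.375, 1.75, 2.125, 2.5.
f(1.375) = 1.125, f(1.75) = 2.25, f(2.125) = 3.375, f(2.5) = 4.5.
Sum = Δs · [f(1.375) + f(1.75) + f(2.125) + f(2.5)].
Sum = 4.21875.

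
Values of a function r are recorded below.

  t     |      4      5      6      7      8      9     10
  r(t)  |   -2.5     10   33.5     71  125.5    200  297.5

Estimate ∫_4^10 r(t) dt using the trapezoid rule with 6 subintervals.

Δt = 1.
T_6 = (1/2)·[(-2.5) + 2·10 + 2·33.5 + 2·71 + 2·125.5 + 2·200 + 297.5] = 587.5.

587.5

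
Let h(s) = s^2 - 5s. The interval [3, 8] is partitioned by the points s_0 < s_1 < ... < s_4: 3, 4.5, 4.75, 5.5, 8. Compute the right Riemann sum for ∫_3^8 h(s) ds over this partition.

Subinterval widths: 1.5, 0.25, 0.75, 2.5.
Right endpoints: 4.5, 4.75, 5.5, 8.
h(4.5) = -2.25, h(4.75) = -1.1875, h(5.5) = 2.75, h(8) = 24.
Sum = Σ Δs_i · h(s_i).
Sum = 58.390625.

58.390625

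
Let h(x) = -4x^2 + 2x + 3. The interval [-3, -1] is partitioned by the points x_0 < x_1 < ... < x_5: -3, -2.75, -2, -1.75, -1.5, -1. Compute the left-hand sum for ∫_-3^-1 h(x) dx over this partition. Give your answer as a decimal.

Subinterval widths: 0.25, 0.75, 0.25, 0.25, 0.5.
Left endpoints: -3, -2.75, -2, -1.75, -1.5.
h(-3) = -39, h(-2.75) = -32.75, h(-2) = -17, h(-1.75) = -12.75, h(-1.5) = -9.
Sum = Σ Δx_i · h(x_i).
Sum = -46.25.

-46.25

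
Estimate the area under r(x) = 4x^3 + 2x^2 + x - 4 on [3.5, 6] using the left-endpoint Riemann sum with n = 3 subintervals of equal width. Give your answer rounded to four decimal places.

Δx = (6 − 3.5)/3 = 5/6.
Left endpoints: 3.5, 13/3, 31/6.
r(3.5) = 195.5, r(13/3) = 9811/27, r(31/6) = 32737/54.
Sum = Δx · [r(3.5) + r(13/3) + r(31/6)].
Sum ≈ 970.9259.

970.9259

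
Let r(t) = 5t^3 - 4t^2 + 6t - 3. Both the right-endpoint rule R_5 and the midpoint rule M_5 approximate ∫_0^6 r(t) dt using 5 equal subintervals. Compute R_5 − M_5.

671.76

R_5 = 2064.24.
M_5 = 1392.48.
R_5 − M_5 = 671.76.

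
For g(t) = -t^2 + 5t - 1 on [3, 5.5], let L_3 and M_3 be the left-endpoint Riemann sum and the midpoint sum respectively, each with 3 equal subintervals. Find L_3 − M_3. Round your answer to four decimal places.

L_3 ≈ 7.523148.
M_3 ≈ 4.311343.
L_3 − M_3 ≈ 3.2118.

3.2118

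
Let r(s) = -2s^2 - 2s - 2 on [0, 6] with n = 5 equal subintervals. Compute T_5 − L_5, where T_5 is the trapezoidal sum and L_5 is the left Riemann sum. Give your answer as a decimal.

T_5 = -194.88.
L_5 = -144.48.
T_5 − L_5 = -50.4.

-50.4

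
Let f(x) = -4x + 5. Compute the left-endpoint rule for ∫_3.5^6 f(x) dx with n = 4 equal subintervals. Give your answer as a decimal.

Δx = (6 − 3.5)/4 = 0.625.
Left endpoints: 3.5, 4.125, 4.75, 5.375.
f(3.5) = -9, f(4.125) = -11.5, f(4.75) = -14, f(5.375) = -16.5.
Sum = Δx · [f(3.5) + f(4.125) + f(4.75) + f(5.375)].
Sum = -31.875.

-31.875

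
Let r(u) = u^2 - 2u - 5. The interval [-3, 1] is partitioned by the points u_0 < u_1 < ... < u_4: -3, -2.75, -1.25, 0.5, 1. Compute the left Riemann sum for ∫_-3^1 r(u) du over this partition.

10.078125

Subinterval widths: 0.25, 1.5, 1.75, 0.5.
Left endpoints: -3, -2.75, -1.25, 0.5.
r(-3) = 10, r(-2.75) = 8.0625, r(-1.25) = -0.9375, r(0.5) = -5.75.
Sum = Σ Δu_i · r(u_i).
Sum = 10.078125.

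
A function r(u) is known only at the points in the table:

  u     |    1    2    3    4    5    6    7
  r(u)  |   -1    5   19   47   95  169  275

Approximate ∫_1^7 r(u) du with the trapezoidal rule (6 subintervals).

Δu = 1.
T_6 = (1/2)·[(-1) + 2·5 + 2·19 + 2·47 + 2·95 + 2·169 + 275] = 472.

472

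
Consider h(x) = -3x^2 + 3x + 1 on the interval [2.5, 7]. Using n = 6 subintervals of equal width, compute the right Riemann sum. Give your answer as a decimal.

-303.046875

Δx = (7 − 2.5)/6 = 0.75.
Right endpoints: 3.25, 4, 4.75, 5.5, 6.25, 7.
h(3.25) = -20.9375, h(4) = -35, h(4.75) = -52.4375, h(5.5) = -73.25, h(6.25) = -97.4375, h(7) = -125.
Sum = Δx · [h(3.25) + h(4) + h(4.75) + ...].
Sum = -303.046875.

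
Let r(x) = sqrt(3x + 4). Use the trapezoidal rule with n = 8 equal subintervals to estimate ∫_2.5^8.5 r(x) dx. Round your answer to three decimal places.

26.932

Δx = (8.5 − 2.5)/8 = 0.75.
r(2.5) ≈ 3.391, r(3.25) ≈ 3.708, r(4) ≈ 4.000, r(4.75) ≈ 4.272, r(5.5) ≈ 4.528, r(6.25) ≈ 4.770, r(7) ≈ 5.000, r(7.75) ≈ 5.220, r(8.5) ≈ 5.431.
T_8 = (Δx/2)·[r(x_0) + 2r(x_1) + ... + 2r(x_{7}) + r(x_8)].
Sum ≈ 26.932.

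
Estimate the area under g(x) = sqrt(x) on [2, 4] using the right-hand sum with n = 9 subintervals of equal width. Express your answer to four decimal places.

Δx = (4 − 2)/9 = 2/9.
Right endpoints: 20/9, 22/9, 8/3, 26/9, 28/9, 10/3, 32/9, 34/9, 4.
g(20/9) ≈ 1.4907, g(22/9) ≈ 1.5635, g(8/3) ≈ 1.6330, g(26/9) ≈ 1.6997, g(28/9) ≈ 1.7638, g(10/3) ≈ 1.8257, g(32/9) ≈ 1.8856, g(34/9) ≈ 1.9437, g(4) ≈ 2.0000.
Sum = Δx · [g(20/9) + g(22/9) + g(8/3) + ...].
Sum ≈ 3.5124.

3.5124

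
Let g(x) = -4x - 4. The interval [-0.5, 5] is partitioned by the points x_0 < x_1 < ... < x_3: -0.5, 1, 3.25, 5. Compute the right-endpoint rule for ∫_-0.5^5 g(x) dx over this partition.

-92.25

Subinterval widths: 1.5, 2.25, 1.75.
Right endpoints: 1, 3.25, 5.
g(1) = -8, g(3.25) = -17, g(5) = -24.
Sum = Σ Δx_i · g(x_i).
Sum = -92.25.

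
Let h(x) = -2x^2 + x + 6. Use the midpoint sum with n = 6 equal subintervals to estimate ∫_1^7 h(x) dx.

Δx = (7 − 1)/6 = 1.
Midpoints: 1.5, 2.5, 3.5, 4.5, 5.5, 6.5.
h(1.5) = 3, h(2.5) = -4, h(3.5) = -15, h(4.5) = -30, h(5.5) = -49, h(6.5) = -72.
Sum = Δx · [h(1.5) + h(2.5) + h(3.5) + ...].
Sum = -167.

-167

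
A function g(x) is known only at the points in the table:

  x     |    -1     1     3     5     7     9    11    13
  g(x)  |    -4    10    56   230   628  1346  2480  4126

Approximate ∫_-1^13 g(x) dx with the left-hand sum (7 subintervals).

9492

Δx = 2.
Sum = 2·[(-4) + 10 + 56 + 230 + 628 + 1346 + 2480] = 9492.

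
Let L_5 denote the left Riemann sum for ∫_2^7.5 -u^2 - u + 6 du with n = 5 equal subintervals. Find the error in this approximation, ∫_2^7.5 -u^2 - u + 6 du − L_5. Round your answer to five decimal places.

Exact integral: ∫_2^7.5 f(u) du ≈ -131.0833333.
L_5 = -100.43.
Error ≈ -131.0833333 − (-100.43) ≈ -30.65333.

-30.65333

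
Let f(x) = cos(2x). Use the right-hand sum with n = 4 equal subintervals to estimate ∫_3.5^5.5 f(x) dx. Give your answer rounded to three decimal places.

Δx = (5.5 − 3.5)/4 = 0.5.
Right endpoints: 4, 4.5, 5, 5.5.
f(4) ≈ -0.146, f(4.5) ≈ -0.911, f(5) ≈ -0.839, f(5.5) ≈ 0.004.
Sum = Δx · [f(4) + f(4.5) + f(5) + f(5.5)].
Sum ≈ -0.946.

-0.946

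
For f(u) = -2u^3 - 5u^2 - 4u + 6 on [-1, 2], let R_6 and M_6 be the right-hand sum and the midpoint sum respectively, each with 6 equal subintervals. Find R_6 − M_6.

-12.75

R_6 = -22.75.
M_6 = -10.
R_6 − M_6 = -12.75.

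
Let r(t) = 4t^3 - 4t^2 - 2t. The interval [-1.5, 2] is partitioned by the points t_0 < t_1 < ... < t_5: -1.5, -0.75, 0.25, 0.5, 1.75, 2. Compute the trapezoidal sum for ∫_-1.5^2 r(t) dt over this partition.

Subinterval widths: 0.75, 1, 0.25, 1.25, 0.25.
r(-1.5) = -19.5, r(-0.75) = -2.4375, r(0.25) = -0.6875, r(0.5) = -1.5, r(1.75) = 5.6875, r(2) = 12.
On each subinterval the trapezoid contributes (Δt_i/2)·[r(t_{i-1}) + r(t_i)].
Sum = -5.234375.

-5.234375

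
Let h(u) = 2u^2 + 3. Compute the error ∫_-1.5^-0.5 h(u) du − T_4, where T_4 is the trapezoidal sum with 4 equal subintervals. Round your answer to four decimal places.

Exact integral: ∫_-1.5^-0.5 h(u) du ≈ 5.166667.
T_4 = 5.1875.
Error ≈ 5.166667 − 5.1875 ≈ -0.0208.

-0.0208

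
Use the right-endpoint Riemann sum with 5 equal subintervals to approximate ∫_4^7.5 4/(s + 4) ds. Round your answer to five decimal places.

Δs = (7.5 − 4)/5 = 0.7.
Right endpoints: 4.7, 5.4, 6.1, 6.8, 7.5.
f(4.7) = 40/87, f(5.4) = 20/47, f(6.1) = 40/101, f(6.8) = 10/27, f(7.5) = 8/23.
Sum = Δs · [f(4.7) + f(5.4) + f(6.1) + f(6.8) + f(7.5)].
Sum ≈ 1.39968.

1.39968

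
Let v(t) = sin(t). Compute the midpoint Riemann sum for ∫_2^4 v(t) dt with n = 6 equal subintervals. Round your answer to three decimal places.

Δt = (4 − 2)/6 = 1/3.
Midpoints: 13/6, 2.5, 17/6, 19/6, 3.5, 23/6.
v(13/6) ≈ 0.828, v(2.5) ≈ 0.598, v(17/6) ≈ 0.303, v(19/6) ≈ -0.025, v(3.5) ≈ -0.351, v(23/6) ≈ -0.638.
Sum = Δt · [v(13/6) + v(2.5) + v(17/6) + ...].
Sum ≈ 0.239.

0.239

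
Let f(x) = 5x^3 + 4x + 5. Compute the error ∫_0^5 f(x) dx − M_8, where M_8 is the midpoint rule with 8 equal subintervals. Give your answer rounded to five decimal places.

Exact integral: ∫_0^5 f(x) dx = 856.25.
M_8 ≈ 850.1464844.
Error ≈ 856.25 − 850.1464844 ≈ 6.10352.

6.10352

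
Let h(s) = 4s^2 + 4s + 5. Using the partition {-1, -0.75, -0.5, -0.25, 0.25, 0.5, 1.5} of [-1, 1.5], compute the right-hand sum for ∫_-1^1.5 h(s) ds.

Subinterval widths: 0.25, 0.25, 0.25, 0.5, 0.25, 1.
Right endpoints: -0.75, -0.5, -0.25, 0.25, 0.5, 1.5.
h(-0.75) = 4.25, h(-0.5) = 4, h(-0.25) = 4.25, h(0.25) = 6.25, h(0.5) = 8, h(1.5) = 20.
Sum = Σ Δs_i · h(s_i).
Sum = 28.25.

28.25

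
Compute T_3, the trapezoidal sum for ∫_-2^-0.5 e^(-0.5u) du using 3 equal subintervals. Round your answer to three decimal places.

2.883

Δu = (-0.5 − (-2))/3 = 0.5.
f(-2) ≈ 2.718, f(-1.5) ≈ 2.117, f(-1) ≈ 1.649, f(-0.5) ≈ 1.284.
T_3 = (Δu/2)·[f(u_0) + 2f(u_1) + 2f(u_2) + f(u_3)].
Sum ≈ 2.883.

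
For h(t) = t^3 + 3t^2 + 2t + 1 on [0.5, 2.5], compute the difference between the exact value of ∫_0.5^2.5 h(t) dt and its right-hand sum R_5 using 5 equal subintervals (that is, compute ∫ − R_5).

Exact integral: ∫_0.5^2.5 h(t) dt = 33.25.
R_5 = 41.15.
Error = 33.25 − 41.15 = -7.9.

-7.9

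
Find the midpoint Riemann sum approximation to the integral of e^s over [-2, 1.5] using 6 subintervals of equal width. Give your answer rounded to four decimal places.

4.2853

Δs = (1.5 − (-2))/6 = 7/12.
Midpoints: -41/24, -1.125, -13/24, 1/24, 0.625, 29/24.
f(-41/24) ≈ 0.1812, f(-1.125) ≈ 0.3247, f(-13/24) ≈ 0.5818, f(1/24) ≈ 1.0425, f(0.625) ≈ 1.8682, f(29/24) ≈ 3.3479.
Sum = Δs · [f(-41/24) + f(-1.125) + f(-13/24) + ...].
Sum ≈ 4.2853.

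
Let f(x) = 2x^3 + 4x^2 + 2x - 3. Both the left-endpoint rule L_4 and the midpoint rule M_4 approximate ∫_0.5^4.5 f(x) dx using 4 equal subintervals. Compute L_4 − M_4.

L_4 = 212.
M_4 = 328.
L_4 − M_4 = -116.

-116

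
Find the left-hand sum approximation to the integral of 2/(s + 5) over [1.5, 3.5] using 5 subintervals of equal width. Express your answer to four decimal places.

Δs = (3.5 − 1.5)/5 = 0.4.
Left endpoints: 1.5, 1.9, 2.3, 2.7, 3.1.
f(1.5) = 4/13, f(1.9) = 20/69, f(2.3) = 20/73, f(2.7) = 20/77, f(3.1) = 20/81.
Sum = Δs · [f(1.5) + f(1.9) + f(2.3) + f(2.7) + f(3.1)].
Sum ≈ 0.5513.

0.5513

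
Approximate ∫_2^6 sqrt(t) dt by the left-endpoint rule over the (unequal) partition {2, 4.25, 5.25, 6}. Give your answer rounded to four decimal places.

Subinterval widths: 2.25, 1, 0.75.
Left endpoints: 2, 4.25, 5.25.
f(2) ≈ 1.4142, f(4.25) ≈ 2.0616, f(5.25) ≈ 2.2913.
Sum = Σ Δt_i · f(t_i).
Sum ≈ 6.9620.

6.9620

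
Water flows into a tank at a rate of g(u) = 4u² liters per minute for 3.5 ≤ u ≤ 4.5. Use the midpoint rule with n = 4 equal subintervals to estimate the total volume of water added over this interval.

Δu = (4.5 − 3.5)/4 = 0.25.
Midpoints: 3.625, 3.875, 4.125, 4.375.
g(3.625) = 52.5625, g(3.875) = 60.0625, g(4.125) = 68.0625, g(4.375) = 76.5625.
Sum = Δu · [g(3.625) + g(3.875) + g(4.125) + g(4.375)].
Sum = 64.3125.

64.3125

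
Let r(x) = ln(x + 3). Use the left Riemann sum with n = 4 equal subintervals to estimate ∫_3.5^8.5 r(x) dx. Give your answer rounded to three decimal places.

Δx = (8.5 − 3.5)/4 = 1.25.
Left endpoints: 3.5, 4.75, 6, 7.25.
r(3.5) ≈ 1.872, r(4.75) ≈ 2.048, r(6) ≈ 2.197, r(7.25) ≈ 2.327.
Sum = Δx · [r(3.5) + r(4.75) + r(6) + r(7.25)].
Sum ≈ 10.555.

10.555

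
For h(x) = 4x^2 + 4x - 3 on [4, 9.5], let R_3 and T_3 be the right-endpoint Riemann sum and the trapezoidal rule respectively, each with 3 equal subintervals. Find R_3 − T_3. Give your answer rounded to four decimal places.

R_3 ≈ 1494.574074.
T_3 ≈ 1202.157407.
R_3 − T_3 ≈ 292.4167.

292.4167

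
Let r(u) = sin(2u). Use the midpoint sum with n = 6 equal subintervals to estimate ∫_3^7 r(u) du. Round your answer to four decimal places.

0.4439

Δu = (7 − 3)/6 = 2/3.
Midpoints: 10/3, 4, 14/3, 16/3, 6, 20/3.
r(10/3) ≈ 0.3742, r(4) ≈ 0.9894, r(14/3) ≈ 0.0913, r(16/3) ≈ -0.9464, r(6) ≈ -0.5366, r(20/3) ≈ 0.6940.
Sum = Δu · [r(10/3) + r(4) + r(14/3) + ...].
Sum ≈ 0.4439.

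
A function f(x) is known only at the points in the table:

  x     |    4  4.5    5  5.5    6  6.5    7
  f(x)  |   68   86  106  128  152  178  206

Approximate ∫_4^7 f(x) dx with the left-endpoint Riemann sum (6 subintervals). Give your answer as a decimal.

359

Δx = 0.5.
Sum = 0.5·[68 + 86 + 106 + 128 + 152 + 178] = 359.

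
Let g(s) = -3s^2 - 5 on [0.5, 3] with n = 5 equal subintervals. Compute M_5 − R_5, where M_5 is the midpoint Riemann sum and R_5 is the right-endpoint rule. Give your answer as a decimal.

7.03125

M_5 = -39.21875.
R_5 = -46.25.
M_5 − R_5 = 7.03125.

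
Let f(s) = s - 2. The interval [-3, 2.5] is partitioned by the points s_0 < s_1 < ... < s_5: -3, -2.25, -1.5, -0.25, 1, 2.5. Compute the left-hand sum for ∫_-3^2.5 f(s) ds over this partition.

Subinterval widths: 0.75, 0.75, 1.25, 1.25, 1.5.
Left endpoints: -3, -2.25, -1.5, -0.25, 1.
f(-3) = -5, f(-2.25) = -4.25, f(-1.5) = -3.5, f(-0.25) = -2.25, f(1) = -1.
Sum = Σ Δs_i · f(s_i).
Sum = -15.625.

-15.625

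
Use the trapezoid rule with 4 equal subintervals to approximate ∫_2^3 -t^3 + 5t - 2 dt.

-5.828125

Δt = (3 − 2)/4 = 0.25.
f(2) = 0, f(2.25) = -2.140625, f(2.5) = -5.125, f(2.75) = -9.046875, f(3) = -14.
T_4 = (Δt/2)·[f(t_0) + 2f(t_1) + 2f(t_2) + 2f(t_3) + f(t_4)].
Sum = -5.828125.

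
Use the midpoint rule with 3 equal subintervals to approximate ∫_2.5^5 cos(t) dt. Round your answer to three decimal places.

-1.603

Δt = (5 − 2.5)/3 = 5/6.
Midpoints: 35/12, 3.75, 55/12.
f(35/12) ≈ -0.975, f(3.75) ≈ -0.821, f(55/12) ≈ -0.129.
Sum = Δt · [f(35/12) + f(3.75) + f(55/12)].
Sum ≈ -1.603.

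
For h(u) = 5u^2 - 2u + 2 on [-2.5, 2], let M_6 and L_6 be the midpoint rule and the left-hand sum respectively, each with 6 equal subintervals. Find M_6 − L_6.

-10.7578125

M_6 = 49.5703125.
L_6 = 60.328125.
M_6 − L_6 = -10.7578125.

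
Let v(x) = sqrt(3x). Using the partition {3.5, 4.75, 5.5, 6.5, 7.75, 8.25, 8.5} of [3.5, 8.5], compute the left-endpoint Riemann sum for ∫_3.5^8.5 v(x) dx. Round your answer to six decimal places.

20.118168

Subinterval widths: 1.25, 0.75, 1, 1.25, 0.5, 0.25.
Left endpoints: 3.5, 4.75, 5.5, 6.5, 7.75, 8.25.
v(3.5) ≈ 3.240370, v(4.75) ≈ 3.774917, v(5.5) ≈ 4.062019, v(6.5) ≈ 4.415880, v(7.75) ≈ 4.821825, v(8.25) ≈ 4.974937.
Sum = Σ Δx_i · v(x_i).
Sum ≈ 20.118168.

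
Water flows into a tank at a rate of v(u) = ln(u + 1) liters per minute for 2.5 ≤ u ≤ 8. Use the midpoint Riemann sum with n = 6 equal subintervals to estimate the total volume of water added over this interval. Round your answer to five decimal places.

9.89643

Δu = (8 − 2.5)/6 = 11/12.
Midpoints: 71/24, 3.875, 115/24, 137/24, 6.625, 181/24.
v(71/24) ≈ 1.37582, v(3.875) ≈ 1.58412, v(115/24) ≈ 1.75642, v(137/24) ≈ 1.90335, v(6.625) ≈ 2.03143, v(181/24) ≈ 2.14496.
Sum = Δu · [v(71/24) + v(3.875) + v(115/24) + ...].
Sum ≈ 9.89643.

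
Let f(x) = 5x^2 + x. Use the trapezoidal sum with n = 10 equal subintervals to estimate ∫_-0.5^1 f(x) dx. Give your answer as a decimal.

Δx = (1 − (-0.5))/10 = 0.15.
f(-0.5) = 0.75, f(-0.35) = 0.2625, f(-0.2) = 0, f(-0.05) = -0.0375, f(0.1) = 0.15, f(0.25) = 0.5625, f(0.4) = 1.2, f(0.55) = 2.0625, f(0.7) = 3.15, f(0.85) = 4.4625, f(1) = 6.
T_10 = (Δx/2)·[f(x_0) + 2f(x_1) + ... + 2f(x_{9}) + f(x_10)].
Sum = 2.278125.

2.278125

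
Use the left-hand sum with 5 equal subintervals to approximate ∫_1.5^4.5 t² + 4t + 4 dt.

68.43

Δt = (4.5 − 1.5)/5 = 0.6.
Left endpoints: 1.5, 2.1, 2.7, 3.3, 3.9.
f(1.5) = 12.25, f(2.1) = 16.81, f(2.7) = 22.09, f(3.3) = 28.09, f(3.9) = 34.81.
Sum = Δt · [f(1.5) + f(2.1) + f(2.7) + f(3.3) + f(3.9)].
Sum = 68.43.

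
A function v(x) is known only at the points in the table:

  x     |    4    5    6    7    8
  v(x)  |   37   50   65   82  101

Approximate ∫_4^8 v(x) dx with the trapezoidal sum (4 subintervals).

Δx = 1.
T_4 = (1/2)·[37 + 2·50 + 2·65 + 2·82 + 101] = 266.

266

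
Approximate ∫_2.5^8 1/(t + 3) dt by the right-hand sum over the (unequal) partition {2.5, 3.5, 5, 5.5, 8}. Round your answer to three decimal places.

0.627

Subinterval widths: 1, 1.5, 0.5, 2.5.
Right endpoints: 3.5, 5, 5.5, 8.
f(3.5) = 2/13, f(5) = 0.125, f(5.5) = 2/17, f(8) = 1/11.
Sum = Σ Δt_i · f(t_i).
Sum ≈ 0.627.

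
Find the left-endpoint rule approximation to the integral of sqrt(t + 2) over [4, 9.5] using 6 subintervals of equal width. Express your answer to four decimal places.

15.7654

Δt = (9.5 − 4)/6 = 11/12.
Left endpoints: 4, 59/12, 35/6, 6.75, 23/3, 103/12.
f(4) ≈ 2.4495, f(59/12) ≈ 2.6300, f(35/6) ≈ 2.7988, f(6.75) ≈ 2.9580, f(23/3) ≈ 3.1091, f(103/12) ≈ 3.2532.
Sum = Δt · [f(4) + f(59/12) + f(35/6) + ...].
Sum ≈ 15.7654.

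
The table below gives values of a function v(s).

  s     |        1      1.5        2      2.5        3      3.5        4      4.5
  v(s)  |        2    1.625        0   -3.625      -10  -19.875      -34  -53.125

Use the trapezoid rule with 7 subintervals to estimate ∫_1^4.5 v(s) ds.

Δs = 0.5.
T_7 = (0.5/2)·[2 + 2·1.625 + 2·0 + 2·(-3.625) + 2·(-10) + 2·(-19.875) + 2·(-34) + (-53.125)] = -45.71875.

-45.71875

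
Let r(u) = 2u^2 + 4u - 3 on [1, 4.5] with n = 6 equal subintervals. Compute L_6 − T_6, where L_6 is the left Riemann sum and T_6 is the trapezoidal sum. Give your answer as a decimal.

L_6 ≈ 73.167824.
T_6 ≈ 88.480324.
L_6 − T_6 = -15.3125.

-15.3125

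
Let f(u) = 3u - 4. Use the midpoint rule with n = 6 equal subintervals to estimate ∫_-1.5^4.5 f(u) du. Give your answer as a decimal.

3

Δu = (4.5 − (-1.5))/6 = 1.
Midpoints: -1, 0, 1, 2, 3, 4.
f(-1) = -7, f(0) = -4, f(1) = -1, f(2) = 2, f(3) = 5, f(4) = 8.
Sum = Δu · [f(-1) + f(0) + f(1) + ...].
Sum = 3.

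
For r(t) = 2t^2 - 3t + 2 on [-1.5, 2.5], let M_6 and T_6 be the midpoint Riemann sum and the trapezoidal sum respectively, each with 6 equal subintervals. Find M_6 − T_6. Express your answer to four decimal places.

M_6 ≈ 14.370370.
T_6 ≈ 15.259259.
M_6 − T_6 ≈ -0.8889.

-0.8889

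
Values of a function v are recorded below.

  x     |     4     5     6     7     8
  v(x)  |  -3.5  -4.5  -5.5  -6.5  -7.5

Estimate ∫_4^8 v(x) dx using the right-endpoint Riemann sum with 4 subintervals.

Δx = 1.
Sum = 1·[(-4.5) + (-5.5) + (-6.5) + (-7.5)] = -24.

-24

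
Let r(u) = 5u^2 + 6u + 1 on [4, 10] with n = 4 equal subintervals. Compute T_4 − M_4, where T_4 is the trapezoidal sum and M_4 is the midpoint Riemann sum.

T_4 = 1829.25.
M_4 = 1812.375.
T_4 − M_4 = 16.875.

16.875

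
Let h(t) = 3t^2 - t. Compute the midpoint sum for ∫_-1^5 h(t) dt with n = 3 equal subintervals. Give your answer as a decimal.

Δt = (5 − (-1))/3 = 2.
Midpoints: 0, 2, 4.
h(0) = 0, h(2) = 10, h(4) = 44.
Sum = Δt · [h(0) + h(2) + h(4)].
Sum = 108.

108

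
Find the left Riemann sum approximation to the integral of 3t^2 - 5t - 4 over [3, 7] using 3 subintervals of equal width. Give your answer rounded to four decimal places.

Δt = (7 − 3)/3 = 4/3.
Left endpoints: 3, 13/3, 17/3.
f(3) = 8, f(13/3) = 92/3, f(17/3) = 64.
Sum = Δt · [f(3) + f(13/3) + f(17/3)].
Sum ≈ 136.8889.

136.8889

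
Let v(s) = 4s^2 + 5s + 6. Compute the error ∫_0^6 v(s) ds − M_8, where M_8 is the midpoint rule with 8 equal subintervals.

1.125

Exact integral: ∫_0^6 v(s) ds = 414.
M_8 = 412.875.
Error = 414 − 412.875 = 1.125.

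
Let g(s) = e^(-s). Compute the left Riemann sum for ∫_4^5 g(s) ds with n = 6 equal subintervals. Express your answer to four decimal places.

Δs = (5 − 4)/6 = 1/6.
Left endpoints: 4, 25/6, 13/3, 4.5, 14/3, 29/6.
g(4) ≈ 0.0183, g(25/6) ≈ 0.0155, g(13/3) ≈ 0.0131, g(4.5) ≈ 0.0111, g(14/3) ≈ 0.0094, g(29/6) ≈ 0.0080.
Sum = Δs · [g(4) + g(25/6) + g(13/3) + ...].
Sum ≈ 0.0126.

0.0126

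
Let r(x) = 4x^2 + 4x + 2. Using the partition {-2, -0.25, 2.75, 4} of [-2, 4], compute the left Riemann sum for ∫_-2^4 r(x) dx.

75.3125

Subinterval widths: 1.75, 3, 1.25.
Left endpoints: -2, -0.25, 2.75.
r(-2) = 10, r(-0.25) = 1.25, r(2.75) = 43.25.
Sum = Σ Δx_i · r(x_i).
Sum = 75.3125.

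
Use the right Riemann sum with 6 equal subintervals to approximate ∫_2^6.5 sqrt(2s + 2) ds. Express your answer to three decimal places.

14.993

Δs = (6.5 − 2)/6 = 0.75.
Right endpoints: 2.75, 3.5, 4.25, 5, 5.75, 6.5.
f(2.75) ≈ 2.739, f(3.5) ≈ 3.000, f(4.25) ≈ 3.240, f(5) ≈ 3.464, f(5.75) ≈ 3.674, f(6.5) ≈ 3.873.
Sum = Δs · [f(2.75) + f(3.5) + f(4.25) + ...].
Sum ≈ 14.993.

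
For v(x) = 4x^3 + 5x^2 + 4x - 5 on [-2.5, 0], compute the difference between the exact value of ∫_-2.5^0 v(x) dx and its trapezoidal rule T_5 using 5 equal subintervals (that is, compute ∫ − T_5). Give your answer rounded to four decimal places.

1.0417

Exact integral: ∫_-2.5^0 v(x) dx ≈ -38.020833.
T_5 = -39.0625.
Error ≈ -38.020833 − (-39.0625) ≈ 1.0417.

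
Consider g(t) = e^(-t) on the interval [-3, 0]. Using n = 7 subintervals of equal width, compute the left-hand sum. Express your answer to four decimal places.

23.4665

Δt = (0 − (-3))/7 = 3/7.
Left endpoints: -3, -18/7, -15/7, -12/7, -9/7, -6/7, -3/7.
g(-3) ≈ 20.0855, g(-18/7) ≈ 13.0845, g(-15/7) ≈ 8.5238, g(-12/7) ≈ 5.5527, g(-9/7) ≈ 3.6173, g(-6/7) ≈ 2.3564, g(-3/7) ≈ 1.5351.
Sum = Δt · [g(-3) + g(-18/7) + g(-15/7) + ...].
Sum ≈ 23.4665.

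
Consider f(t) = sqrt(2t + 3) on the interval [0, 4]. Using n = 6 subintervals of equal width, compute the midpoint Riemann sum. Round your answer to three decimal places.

10.434

Δt = (4 − 0)/6 = 2/3.
Midpoints: 1/3, 1, 5/3, 7/3, 3, 11/3.
f(1/3) ≈ 1.915, f(1) ≈ 2.236, f(5/3) ≈ 2.517, f(7/3) ≈ 2.769, f(3) ≈ 3.000, f(11/3) ≈ 3.215.
Sum = Δt · [f(1/3) + f(1) + f(5/3) + ...].
Sum ≈ 10.434.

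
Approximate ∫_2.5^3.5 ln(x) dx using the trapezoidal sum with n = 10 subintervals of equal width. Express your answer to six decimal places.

1.093848

Δx = (3.5 − 2.5)/10 = 0.1.
f(2.5) ≈ 0.916291, f(2.6) ≈ 0.955511, f(2.7) ≈ 0.993252, f(2.8) ≈ 1.029619, f(2.9) ≈ 1.064711, f(3) ≈ 1.098612, f(3.1) ≈ 1.131402, f(3.2) ≈ 1.163151, f(3.3) ≈ 1.193922, f(3.4) ≈ 1.223775, f(3.5) ≈ 1.252763.
T_10 = (Δx/2)·[f(x_0) + 2f(x_1) + ... + 2f(x_{9}) + f(x_10)].
Sum ≈ 1.093848.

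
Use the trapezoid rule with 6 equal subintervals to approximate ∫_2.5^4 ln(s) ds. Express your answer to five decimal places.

1.75367

Δs = (4 − 2.5)/6 = 0.25.
f(2.5) ≈ 0.91629, f(2.75) ≈ 1.01160, f(3) ≈ 1.09861, f(3.25) ≈ 1.17865, f(3.5) ≈ 1.25276, f(3.75) ≈ 1.32176, f(4) ≈ 1.38629.
T_6 = (Δs/2)·[f(s_0) + 2f(s_1) + ... + 2f(s_{5}) + f(s_6)].
Sum ≈ 1.75367.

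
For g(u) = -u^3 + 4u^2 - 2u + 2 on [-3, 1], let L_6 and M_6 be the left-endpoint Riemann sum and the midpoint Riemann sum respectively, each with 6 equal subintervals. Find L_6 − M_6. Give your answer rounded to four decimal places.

L_6 ≈ 98.074074.
M_6 ≈ 72.296296.
L_6 − M_6 ≈ 25.7778.

25.7778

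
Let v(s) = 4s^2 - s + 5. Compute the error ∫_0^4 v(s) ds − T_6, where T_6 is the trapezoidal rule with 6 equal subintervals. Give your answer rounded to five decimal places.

Exact integral: ∫_0^4 v(s) ds ≈ 97.3333333.
T_6 ≈ 98.5185185.
Error ≈ 97.3333333 − 98.5185185 ≈ -1.18519.

-1.18519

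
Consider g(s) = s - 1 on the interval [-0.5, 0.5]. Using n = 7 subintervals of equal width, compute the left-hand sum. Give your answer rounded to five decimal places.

-1.07143

Δs = (0.5 − (-0.5))/7 = 1/7.
Left endpoints: -0.5, -5/14, -3/14, -1/14, 1/14, 3/14, 5/14.
g(-0.5) = -1.5, g(-5/14) = -19/14, g(-3/14) = -17/14, g(-1/14) = -15/14, g(1/14) = -13/14, g(3/14) = -11/14, g(5/14) = -9/14.
Sum = Δs · [g(-0.5) + g(-5/14) + g(-3/14) + ...].
Sum ≈ -1.07143.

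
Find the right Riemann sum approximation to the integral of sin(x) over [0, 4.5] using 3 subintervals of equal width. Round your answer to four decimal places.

Δx = (4.5 − 0)/3 = 1.5.
Right endpoints: 1.5, 3, 4.5.
f(1.5) ≈ 0.9975, f(3) ≈ 0.1411, f(4.5) ≈ -0.9775.
Sum = Δx · [f(1.5) + f(3) + f(4.5)].
Sum ≈ 0.2416.

0.2416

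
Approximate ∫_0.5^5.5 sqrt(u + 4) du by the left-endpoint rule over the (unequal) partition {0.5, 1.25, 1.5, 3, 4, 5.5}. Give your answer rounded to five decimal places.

12.57002

Subinterval widths: 0.75, 0.25, 1.5, 1, 1.5.
Left endpoints: 0.5, 1.25, 1.5, 3, 4.
f(0.5) ≈ 2.12132, f(1.25) ≈ 2.29129, f(1.5) ≈ 2.34521, f(3) ≈ 2.64575, f(4) ≈ 2.82843.
Sum = Σ Δu_i · f(u_i).
Sum ≈ 12.57002.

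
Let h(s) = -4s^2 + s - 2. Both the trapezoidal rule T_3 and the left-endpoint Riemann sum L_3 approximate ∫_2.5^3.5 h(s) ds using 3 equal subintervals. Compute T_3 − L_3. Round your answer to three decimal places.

T_3 ≈ -35.40741.
L_3 ≈ -31.57407.
T_3 − L_3 ≈ -3.833.

-3.833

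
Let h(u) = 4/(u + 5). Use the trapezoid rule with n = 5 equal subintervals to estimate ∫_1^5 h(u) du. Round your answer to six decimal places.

Δu = (5 − 1)/5 = 0.8.
h(1) = 2/3, h(1.8) = 10/17, h(2.6) = 10/19, h(3.4) = 10/21, h(4.2) = 10/23, h(5) = 0.4.
T_5 = (Δu/2)·[h(u_0) + 2h(u_1) + ... + 2h(u_{4}) + h(u_5)].
Sum ≈ 2.047086.

2.047086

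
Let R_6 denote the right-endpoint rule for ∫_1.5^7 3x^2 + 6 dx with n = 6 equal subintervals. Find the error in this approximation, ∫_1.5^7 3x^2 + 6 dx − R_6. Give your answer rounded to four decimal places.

-66.5920

Exact integral: ∫_1.5^7 f(x) dx = 372.625.
R_6 ≈ 439.217014.
Error ≈ 372.625 − 439.217014 ≈ -66.5920.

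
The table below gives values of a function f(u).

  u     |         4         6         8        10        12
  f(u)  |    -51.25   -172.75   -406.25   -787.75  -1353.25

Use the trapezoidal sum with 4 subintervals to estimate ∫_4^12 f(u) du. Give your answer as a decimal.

Δu = 2.
T_4 = (2/2)·[(-51.25) + 2·(-172.75) + 2·(-406.25) + 2·(-787.75) + (-1353.25)] = -4138.

-4138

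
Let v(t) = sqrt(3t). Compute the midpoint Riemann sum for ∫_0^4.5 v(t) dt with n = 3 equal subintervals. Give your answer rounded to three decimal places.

Δt = (4.5 − 0)/3 = 1.5.
Midpoints: 0.75, 2.25, 3.75.
v(0.75) ≈ 1.500, v(2.25) ≈ 2.598, v(3.75) ≈ 3.354.
Sum = Δt · [v(0.75) + v(2.25) + v(3.75)].
Sum ≈ 11.178.

11.178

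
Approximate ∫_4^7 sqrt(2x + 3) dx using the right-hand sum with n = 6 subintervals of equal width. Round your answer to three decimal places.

Δx = (7 − 4)/6 = 0.5.
Right endpoints: 4.5, 5, 5.5, 6, 6.5, 7.
f(4.5) ≈ 3.464, f(5) ≈ 3.606, f(5.5) ≈ 3.742, f(6) ≈ 3.873, f(6.5) ≈ 4.000, f(7) ≈ 4.123.
Sum = Δx · [f(4.5) + f(5) + f(5.5) + ...].
Sum ≈ 11.404.

11.404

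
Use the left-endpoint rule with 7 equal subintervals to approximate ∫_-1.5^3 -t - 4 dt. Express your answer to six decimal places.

-19.928571

Δt = (3 − (-1.5))/7 = 9/14.
Left endpoints: -1.5, -6/7, -3/14, 3/7, 15/14, 12/7, 33/14.
f(-1.5) = -2.5, f(-6/7) = -22/7, f(-3/14) = -53/14, f(3/7) = -31/7, f(15/14) = -71/14, f(12/7) = -40/7, f(33/14) = -89/14.
Sum = Δt · [f(-1.5) + f(-6/7) + f(-3/14) + ...].
Sum ≈ -19.928571.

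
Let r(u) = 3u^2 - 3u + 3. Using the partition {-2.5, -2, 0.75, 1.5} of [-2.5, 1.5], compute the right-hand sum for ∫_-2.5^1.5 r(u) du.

21.140625

Subinterval widths: 0.5, 2.75, 0.75.
Right endpoints: -2, 0.75, 1.5.
r(-2) = 21, r(0.75) = 2.4375, r(1.5) = 5.25.
Sum = Σ Δu_i · r(u_i).
Sum = 21.140625.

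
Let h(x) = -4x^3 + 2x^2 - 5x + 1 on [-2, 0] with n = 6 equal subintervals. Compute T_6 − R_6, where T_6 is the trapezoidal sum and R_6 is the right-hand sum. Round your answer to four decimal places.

T_6 ≈ 33.851852.
R_6 ≈ 25.518519.
T_6 − R_6 ≈ 8.3333.

8.3333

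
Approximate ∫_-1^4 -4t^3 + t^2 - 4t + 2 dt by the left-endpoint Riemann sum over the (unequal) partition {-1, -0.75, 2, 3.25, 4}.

Subinterval widths: 0.25, 2.75, 1.25, 0.75.
Left endpoints: -1, -0.75, 2, 3.25.
f(-1) = 11, f(-0.75) = 7.25, f(2) = -34, f(3.25) = -137.75.
Sum = Σ Δt_i · f(t_i).
Sum = -123.125.

-123.125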